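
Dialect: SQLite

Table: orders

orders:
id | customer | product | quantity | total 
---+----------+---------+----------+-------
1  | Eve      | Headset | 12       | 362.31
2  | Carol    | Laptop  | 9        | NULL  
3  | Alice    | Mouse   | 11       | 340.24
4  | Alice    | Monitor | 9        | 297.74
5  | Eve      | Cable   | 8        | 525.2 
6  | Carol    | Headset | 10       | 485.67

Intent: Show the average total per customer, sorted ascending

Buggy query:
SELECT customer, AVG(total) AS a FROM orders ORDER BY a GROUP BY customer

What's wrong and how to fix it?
Bug: ORDER BY appears before GROUP BY; SQL clause order requires GROUP BY first

Fix: Move ORDER BY to the end, after GROUP BY

Corrected query:
SELECT customer, AVG(total) AS a FROM orders GROUP BY customer ORDER BY a

Result:
customer | a      
---------+--------
Alice    | 318.99 
Eve      | 443.755
Carol    | 485.67 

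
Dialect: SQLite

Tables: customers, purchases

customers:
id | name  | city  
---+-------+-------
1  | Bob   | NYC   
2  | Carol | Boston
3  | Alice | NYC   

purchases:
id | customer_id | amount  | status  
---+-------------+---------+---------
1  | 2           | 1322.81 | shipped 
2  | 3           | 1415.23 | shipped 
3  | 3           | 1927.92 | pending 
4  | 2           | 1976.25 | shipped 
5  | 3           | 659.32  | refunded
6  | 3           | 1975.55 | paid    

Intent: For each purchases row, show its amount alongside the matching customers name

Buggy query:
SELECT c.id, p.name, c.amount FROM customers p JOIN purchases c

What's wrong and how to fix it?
Bug: Missing join condition: each purchases row is matched to all customers rows instead of just its own

Fix: Add ON c.customer_id = p.id to the JOIN

Corrected query:
SELECT c.id, p.name, c.amount FROM customers p JOIN purchases c ON c.customer_id = p.id

Result:
id | name  | amount 
---+-------+--------
1  | Carol | 1322.81
2  | Alice | 1415.23
3  | Alice | 1927.92
4  | Carol | 1976.25
5  | Alice | 659.32 
6  | Alice | 1975.55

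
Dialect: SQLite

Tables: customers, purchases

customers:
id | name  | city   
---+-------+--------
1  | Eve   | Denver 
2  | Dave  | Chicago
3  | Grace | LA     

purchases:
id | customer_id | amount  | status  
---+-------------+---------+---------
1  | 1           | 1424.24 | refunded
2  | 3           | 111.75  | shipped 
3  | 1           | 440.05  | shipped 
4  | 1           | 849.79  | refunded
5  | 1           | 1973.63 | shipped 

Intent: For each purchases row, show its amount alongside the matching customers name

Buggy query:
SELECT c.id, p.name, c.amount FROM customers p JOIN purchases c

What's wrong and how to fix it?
Bug: Missing join condition: each purchases row is matched to all customers rows instead of just its own

Fix: Add ON c.customer_id = p.id to the JOIN

Corrected query:
SELECT c.id, p.name, c.amount FROM customers p JOIN purchases c ON c.customer_id = p.id

Result:
id | name  | amount 
---+-------+--------
1  | Eve   | 1424.24
2  | Grace | 111.75 
3  | Eve   | 440.05 
4  | Eve   | 849.79 
5  | Eve   | 1973.63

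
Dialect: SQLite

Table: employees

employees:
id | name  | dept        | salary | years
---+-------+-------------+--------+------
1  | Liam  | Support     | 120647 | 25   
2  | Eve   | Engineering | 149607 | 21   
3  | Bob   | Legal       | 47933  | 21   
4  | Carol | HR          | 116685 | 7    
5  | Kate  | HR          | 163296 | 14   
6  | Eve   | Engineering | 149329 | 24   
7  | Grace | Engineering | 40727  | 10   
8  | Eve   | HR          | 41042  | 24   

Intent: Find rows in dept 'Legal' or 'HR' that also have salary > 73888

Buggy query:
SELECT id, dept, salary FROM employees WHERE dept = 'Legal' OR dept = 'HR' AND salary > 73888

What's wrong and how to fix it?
Bug: Without parentheses, AND is evaluated before OR, so the salary filter only applies to the 'HR' branch

Fix: Group the OR with parentheses (or use IN), then AND the threshold

Corrected query:
SELECT id, dept, salary FROM employees WHERE (dept = 'Legal' OR dept = 'HR') AND salary > 73888

Result:
id | dept | salary
---+------+-------
4  | HR   | 116685
5  | HR   | 163296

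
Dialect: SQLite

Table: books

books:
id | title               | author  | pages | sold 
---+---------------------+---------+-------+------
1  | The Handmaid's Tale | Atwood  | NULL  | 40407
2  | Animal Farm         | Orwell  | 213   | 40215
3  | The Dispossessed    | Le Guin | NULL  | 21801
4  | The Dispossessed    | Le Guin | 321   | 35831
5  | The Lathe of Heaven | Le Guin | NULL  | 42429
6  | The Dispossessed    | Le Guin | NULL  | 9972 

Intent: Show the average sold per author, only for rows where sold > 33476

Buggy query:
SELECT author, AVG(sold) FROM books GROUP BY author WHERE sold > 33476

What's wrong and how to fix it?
Bug: Row-level WHERE must come before GROUP BY in the clause order

Fix: Move the WHERE clause before GROUP BY

Corrected query:
SELECT author, AVG(sold) FROM books WHERE sold > 33476 GROUP BY author

Result:
author  | AVG(sold)
--------+----------
Atwood  | 40407    
Le Guin | 39130    
Orwell  | 40215    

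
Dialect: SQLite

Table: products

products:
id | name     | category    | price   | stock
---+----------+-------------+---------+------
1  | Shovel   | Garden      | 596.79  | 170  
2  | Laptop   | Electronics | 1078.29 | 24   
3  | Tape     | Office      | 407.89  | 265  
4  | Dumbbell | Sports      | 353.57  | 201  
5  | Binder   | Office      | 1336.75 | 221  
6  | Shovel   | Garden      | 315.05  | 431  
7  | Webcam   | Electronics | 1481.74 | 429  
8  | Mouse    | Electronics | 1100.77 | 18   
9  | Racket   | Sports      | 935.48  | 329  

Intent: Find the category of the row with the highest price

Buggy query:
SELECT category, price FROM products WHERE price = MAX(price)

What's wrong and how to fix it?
Bug: WHERE is evaluated per row; an aggregate over the whole table isn't defined there

Fix: Use a subquery: WHERE price = (SELECT MAX(price) FROM products)

Corrected query:
SELECT category, price FROM products WHERE price = (SELECT MAX(price) FROM products)

Result:
category    | price  
------------+--------
Electronics | 1481.74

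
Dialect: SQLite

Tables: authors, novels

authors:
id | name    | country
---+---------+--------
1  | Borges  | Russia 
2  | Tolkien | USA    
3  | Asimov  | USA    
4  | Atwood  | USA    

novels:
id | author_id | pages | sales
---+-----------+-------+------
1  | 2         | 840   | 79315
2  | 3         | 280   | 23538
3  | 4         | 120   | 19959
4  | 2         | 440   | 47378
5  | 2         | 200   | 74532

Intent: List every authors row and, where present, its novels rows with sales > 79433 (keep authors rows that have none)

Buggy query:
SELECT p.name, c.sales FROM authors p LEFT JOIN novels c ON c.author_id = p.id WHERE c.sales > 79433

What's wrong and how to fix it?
Bug: Filtering c.sales in WHERE discards the NULL rows produced by LEFT JOIN, turning it into an inner join

Fix: Put 'c.sales > 79433' in the JOIN's ON clause instead of WHERE

Corrected query:
SELECT p.name, c.sales FROM authors p LEFT JOIN novels c ON c.author_id = p.id AND c.sales > 79433

Result:
name    | sales
--------+------
Borges  | NULL 
Tolkien | NULL 
Asimov  | NULL 
Atwood  | NULL 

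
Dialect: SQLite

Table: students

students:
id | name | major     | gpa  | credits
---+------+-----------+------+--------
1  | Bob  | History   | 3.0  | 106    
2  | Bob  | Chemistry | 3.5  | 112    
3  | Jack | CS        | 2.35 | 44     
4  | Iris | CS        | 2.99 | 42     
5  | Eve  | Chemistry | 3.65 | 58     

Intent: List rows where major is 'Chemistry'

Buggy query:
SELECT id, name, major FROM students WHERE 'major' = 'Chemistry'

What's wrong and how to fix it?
Bug: 'major' in single quotes is a string literal, not the column; the comparison is literal-vs-literal and never true

Fix: Remove the quotes around the column name (or use double quotes for an identifier)

Corrected query:
SELECT id, name, major FROM students WHERE major = 'Chemistry'

Result:
id | name | major    
---+------+----------
2  | Bob  | Chemistry
5  | Eve  | Chemistry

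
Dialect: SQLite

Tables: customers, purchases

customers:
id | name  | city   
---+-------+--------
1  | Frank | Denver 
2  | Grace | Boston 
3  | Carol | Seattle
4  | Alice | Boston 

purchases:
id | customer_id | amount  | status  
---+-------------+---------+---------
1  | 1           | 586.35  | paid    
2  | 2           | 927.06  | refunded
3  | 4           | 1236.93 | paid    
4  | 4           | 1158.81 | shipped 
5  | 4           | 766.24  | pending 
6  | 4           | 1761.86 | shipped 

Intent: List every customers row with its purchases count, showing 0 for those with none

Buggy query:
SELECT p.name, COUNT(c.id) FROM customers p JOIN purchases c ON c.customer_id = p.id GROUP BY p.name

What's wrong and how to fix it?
Bug: An inner join excludes parents with zero children

Fix: Use LEFT JOIN so parents without children still appear (COUNT(c.id) gives 0)

Corrected query:
SELECT p.name, COUNT(c.id) FROM customers p LEFT JOIN purchases c ON c.customer_id = p.id GROUP BY p.name

Result:
name  | COUNT(c.id)
------+------------
Alice | 4          
Carol | 0          
Frank | 1          
Grace | 1          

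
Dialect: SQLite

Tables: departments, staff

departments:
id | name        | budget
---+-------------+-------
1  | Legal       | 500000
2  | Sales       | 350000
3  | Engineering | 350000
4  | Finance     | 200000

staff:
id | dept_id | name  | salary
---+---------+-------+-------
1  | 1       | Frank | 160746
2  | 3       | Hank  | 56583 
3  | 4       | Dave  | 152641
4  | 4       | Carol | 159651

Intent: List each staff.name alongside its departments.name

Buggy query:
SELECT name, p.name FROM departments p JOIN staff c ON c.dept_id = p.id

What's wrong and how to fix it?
Bug: Both tables have a 'name' column; the unqualified reference is ambiguous

Fix: Prefix ambiguous columns with the table alias

Corrected query:
SELECT c.name, p.name FROM departments p JOIN staff c ON c.dept_id = p.id

Result:
name  | name       
------+------------
Frank | Legal      
Hank  | Engineering
Dave  | Finance    
Carol | Finance    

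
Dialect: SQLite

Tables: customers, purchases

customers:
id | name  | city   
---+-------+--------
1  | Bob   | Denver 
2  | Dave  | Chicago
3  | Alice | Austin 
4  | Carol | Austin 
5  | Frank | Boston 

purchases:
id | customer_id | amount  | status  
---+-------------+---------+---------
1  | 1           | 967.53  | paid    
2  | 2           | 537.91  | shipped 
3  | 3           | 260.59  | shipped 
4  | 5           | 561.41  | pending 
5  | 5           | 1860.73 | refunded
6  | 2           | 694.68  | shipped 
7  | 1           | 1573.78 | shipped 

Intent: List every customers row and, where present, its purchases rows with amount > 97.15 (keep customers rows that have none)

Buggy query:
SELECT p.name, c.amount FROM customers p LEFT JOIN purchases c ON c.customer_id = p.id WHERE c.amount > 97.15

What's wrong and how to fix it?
Bug: A WHERE condition on the right-hand table after LEFT JOIN drops unmatched parents

Fix: Move the right-table condition into the ON clause so unmatched parents are kept

Corrected query:
SELECT p.name, c.amount FROM customers p LEFT JOIN purchases c ON c.customer_id = p.id AND c.amount > 97.15

Result:
name  | amount 
------+--------
Bob   | 967.53 
Bob   | 1573.78
Dave  | 537.91 
Dave  | 694.68 
Alice | 260.59 
Carol | NULL   
Frank | 561.41 
Frank | 1860.73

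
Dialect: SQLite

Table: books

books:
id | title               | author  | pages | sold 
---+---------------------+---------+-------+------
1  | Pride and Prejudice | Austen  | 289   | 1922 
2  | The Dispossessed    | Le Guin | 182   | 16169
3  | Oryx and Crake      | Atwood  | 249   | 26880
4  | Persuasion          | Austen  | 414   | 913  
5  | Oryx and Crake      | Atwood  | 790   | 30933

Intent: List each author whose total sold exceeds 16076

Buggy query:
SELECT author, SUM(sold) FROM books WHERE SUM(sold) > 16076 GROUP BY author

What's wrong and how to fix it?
Bug: WHERE runs before GROUP BY, so aggregates aren't available there

Fix: Move the aggregate condition to a HAVING clause

Corrected query:
SELECT author, SUM(sold) FROM books GROUP BY author HAVING SUM(sold) > 16076

Result:
author  | SUM(sold)
--------+----------
Atwood  | 57813    
Le Guin | 16169    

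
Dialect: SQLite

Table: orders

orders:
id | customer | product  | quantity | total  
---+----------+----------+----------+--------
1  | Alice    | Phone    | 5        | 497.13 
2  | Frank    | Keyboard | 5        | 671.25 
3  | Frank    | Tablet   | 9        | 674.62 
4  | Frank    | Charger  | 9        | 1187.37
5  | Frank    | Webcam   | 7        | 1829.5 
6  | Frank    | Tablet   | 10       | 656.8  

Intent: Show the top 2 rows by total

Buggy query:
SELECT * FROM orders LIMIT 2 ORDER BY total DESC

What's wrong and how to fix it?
Bug: ORDER BY cannot follow LIMIT; LIMIT is the final clause

Fix: Sort with ORDER BY, then apply LIMIT

Corrected query:
SELECT * FROM orders ORDER BY total DESC LIMIT 2

Result:
id | customer | product | quantity | total  
---+----------+---------+----------+--------
5  | Frank    | Webcam  | 7        | 1829.5 
4  | Frank    | Charger | 9        | 1187.37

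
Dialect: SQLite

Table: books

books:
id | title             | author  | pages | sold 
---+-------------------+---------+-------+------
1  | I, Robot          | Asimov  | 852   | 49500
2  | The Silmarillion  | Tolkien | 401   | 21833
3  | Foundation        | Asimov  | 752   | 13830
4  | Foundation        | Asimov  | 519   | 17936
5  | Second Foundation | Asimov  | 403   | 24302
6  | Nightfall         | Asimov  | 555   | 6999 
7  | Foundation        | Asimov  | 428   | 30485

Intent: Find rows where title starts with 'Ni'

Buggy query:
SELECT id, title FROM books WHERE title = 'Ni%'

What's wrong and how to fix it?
Bug: Wildcards only work with LIKE; '=' treats '%' as a literal character

Fix: Use LIKE for wildcard pattern matching

Corrected query:
SELECT id, title FROM books WHERE title LIKE 'Ni%'

Result:
id | title    
---+----------
6  | Nightfall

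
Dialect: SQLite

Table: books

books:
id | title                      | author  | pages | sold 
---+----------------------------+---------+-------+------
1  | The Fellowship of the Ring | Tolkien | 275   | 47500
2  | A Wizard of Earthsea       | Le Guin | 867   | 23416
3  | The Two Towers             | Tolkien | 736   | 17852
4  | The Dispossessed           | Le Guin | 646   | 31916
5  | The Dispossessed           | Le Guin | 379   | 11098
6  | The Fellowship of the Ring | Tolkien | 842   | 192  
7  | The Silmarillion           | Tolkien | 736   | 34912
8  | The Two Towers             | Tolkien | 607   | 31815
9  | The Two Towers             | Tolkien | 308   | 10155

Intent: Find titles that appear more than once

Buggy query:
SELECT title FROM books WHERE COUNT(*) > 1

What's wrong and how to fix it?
Bug: COUNT(*) is an aggregate and cannot be used in WHERE

Fix: Group first, then use HAVING for the count condition

Corrected query:
SELECT title FROM books GROUP BY title HAVING COUNT(*) > 1

Result:
title                     
--------------------------
The Dispossessed          
The Fellowship of the Ring
The Two Towers            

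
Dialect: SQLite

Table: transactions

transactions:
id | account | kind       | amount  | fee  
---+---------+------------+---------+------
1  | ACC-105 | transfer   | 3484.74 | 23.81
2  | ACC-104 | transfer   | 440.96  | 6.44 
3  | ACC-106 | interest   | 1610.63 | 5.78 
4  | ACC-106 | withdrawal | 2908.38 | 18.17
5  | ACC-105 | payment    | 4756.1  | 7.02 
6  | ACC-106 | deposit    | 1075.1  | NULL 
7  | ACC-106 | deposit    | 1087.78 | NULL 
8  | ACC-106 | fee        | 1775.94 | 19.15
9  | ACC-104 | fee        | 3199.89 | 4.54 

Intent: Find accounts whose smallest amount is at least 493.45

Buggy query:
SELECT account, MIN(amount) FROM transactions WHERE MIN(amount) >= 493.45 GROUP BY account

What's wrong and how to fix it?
Bug: MIN() in WHERE is a misuse of aggregate

Fix: Use HAVING for the per-group MIN condition

Corrected query:
SELECT account, MIN(amount) FROM transactions GROUP BY account HAVING MIN(amount) >= 493.45

Result:
account | MIN(amount)
--------+------------
ACC-105 | 3484.74    
ACC-106 | 1075.1     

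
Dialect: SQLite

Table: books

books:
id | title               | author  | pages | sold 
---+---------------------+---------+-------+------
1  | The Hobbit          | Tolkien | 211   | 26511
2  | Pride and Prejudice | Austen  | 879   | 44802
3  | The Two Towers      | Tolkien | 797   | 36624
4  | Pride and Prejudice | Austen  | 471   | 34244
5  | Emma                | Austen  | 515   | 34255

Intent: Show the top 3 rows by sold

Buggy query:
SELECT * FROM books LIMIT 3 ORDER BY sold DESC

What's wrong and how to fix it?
Bug: ORDER BY cannot follow LIMIT; LIMIT is the final clause

Fix: Swap the clauses: ORDER BY first, then LIMIT

Corrected query:
SELECT * FROM books ORDER BY sold DESC LIMIT 3

Result:
id | title               | author  | pages | sold 
---+---------------------+---------+-------+------
2  | Pride and Prejudice | Austen  | 879   | 44802
3  | The Two Towers      | Tolkien | 797   | 36624
5  | Emma                | Austen  | 515   | 34255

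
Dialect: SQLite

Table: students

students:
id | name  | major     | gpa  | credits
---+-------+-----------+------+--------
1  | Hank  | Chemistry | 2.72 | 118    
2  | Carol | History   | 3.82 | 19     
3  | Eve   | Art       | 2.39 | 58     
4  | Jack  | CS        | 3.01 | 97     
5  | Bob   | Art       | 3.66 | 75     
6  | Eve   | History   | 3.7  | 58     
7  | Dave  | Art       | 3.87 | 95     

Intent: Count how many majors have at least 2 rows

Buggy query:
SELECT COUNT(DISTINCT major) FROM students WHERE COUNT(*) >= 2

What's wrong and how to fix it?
Bug: WHERE filters individual rows, not groups, so a group-level COUNT is invalid there

Fix: Group first with HAVING COUNT(*) >= 2, then COUNT the resulting groups

Corrected query:
SELECT COUNT(*) FROM (SELECT major FROM students GROUP BY major HAVING COUNT(*) >= 2)

Result:
COUNT(*)
--------
2       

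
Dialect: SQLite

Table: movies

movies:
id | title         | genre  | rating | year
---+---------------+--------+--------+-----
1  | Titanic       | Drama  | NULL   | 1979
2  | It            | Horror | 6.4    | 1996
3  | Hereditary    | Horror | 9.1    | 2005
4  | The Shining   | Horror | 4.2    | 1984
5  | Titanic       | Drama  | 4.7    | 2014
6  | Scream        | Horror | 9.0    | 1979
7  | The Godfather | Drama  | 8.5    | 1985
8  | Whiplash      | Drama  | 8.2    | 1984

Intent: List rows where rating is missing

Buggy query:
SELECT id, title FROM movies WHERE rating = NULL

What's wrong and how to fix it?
Bug: '= NULL' is always unknown in SQL three-valued logic, so no rows match

Fix: Use IS NULL to test for NULL

Corrected query:
SELECT id, title FROM movies WHERE rating IS NULL

Result:
id | title  
---+--------
1  | Titanic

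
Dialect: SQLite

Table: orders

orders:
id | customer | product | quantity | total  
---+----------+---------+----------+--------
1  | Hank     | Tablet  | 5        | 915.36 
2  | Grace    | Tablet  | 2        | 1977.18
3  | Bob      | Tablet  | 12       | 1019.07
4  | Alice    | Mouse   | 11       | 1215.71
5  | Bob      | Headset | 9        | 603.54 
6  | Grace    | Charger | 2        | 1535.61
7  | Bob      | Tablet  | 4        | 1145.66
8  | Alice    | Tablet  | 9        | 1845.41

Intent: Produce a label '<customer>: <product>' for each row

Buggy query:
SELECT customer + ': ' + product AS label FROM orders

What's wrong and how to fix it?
Bug: '+' is numeric addition; on text columns SQLite converts them to 0 instead of concatenating

Fix: Replace + with || to concatenate text

Corrected query:
SELECT customer || ': ' || product AS label FROM orders

Result:
label         
--------------
Hank: Tablet  
Grace: Tablet 
Bob: Tablet   
Alice: Mouse  
Bob: Headset  
Grace: Charger
Bob: Tablet   
Alice: Tablet 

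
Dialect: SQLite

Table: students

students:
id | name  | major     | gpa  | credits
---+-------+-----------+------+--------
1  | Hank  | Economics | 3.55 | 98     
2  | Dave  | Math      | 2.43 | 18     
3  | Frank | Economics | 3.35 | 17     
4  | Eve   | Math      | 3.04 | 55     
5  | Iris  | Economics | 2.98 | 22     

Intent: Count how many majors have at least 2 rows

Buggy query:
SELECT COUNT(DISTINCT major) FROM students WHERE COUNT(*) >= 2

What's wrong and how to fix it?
Bug: WHERE filters individual rows, not groups, so a group-level COUNT is invalid there

Fix: Group first with HAVING COUNT(*) >= 2, then COUNT the resulting groups

Corrected query:
SELECT COUNT(*) FROM (SELECT major FROM students GROUP BY major HAVING COUNT(*) >= 2)

Result:
COUNT(*)
--------
2       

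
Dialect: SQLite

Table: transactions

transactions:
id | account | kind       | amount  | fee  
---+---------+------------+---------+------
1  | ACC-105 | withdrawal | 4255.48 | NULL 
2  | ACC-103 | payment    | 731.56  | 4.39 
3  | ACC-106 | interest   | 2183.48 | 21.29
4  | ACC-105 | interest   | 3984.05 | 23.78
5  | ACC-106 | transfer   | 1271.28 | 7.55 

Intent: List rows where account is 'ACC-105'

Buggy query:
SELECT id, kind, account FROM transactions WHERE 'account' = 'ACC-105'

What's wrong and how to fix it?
Bug: 'account' in single quotes is a string literal, not the column; the comparison is literal-vs-literal and never true

Fix: Remove the quotes around the column name (or use double quotes for an identifier)

Corrected query:
SELECT id, kind, account FROM transactions WHERE account = 'ACC-105'

Result:
id | kind       | account
---+------------+--------
1  | withdrawal | ACC-105
4  | interest   | ACC-105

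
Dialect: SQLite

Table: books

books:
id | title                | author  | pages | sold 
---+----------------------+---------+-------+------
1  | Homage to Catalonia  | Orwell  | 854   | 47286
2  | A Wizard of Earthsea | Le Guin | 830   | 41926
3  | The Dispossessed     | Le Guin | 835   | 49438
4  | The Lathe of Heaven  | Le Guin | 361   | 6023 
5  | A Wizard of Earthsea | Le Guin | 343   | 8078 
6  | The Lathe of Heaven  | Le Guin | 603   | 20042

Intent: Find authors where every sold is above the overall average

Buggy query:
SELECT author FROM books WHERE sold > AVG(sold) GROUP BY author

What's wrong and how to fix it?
Bug: AVG() is an aggregate; it can't sit directly in WHERE

Fix: Use a subquery for AVG and a HAVING MIN(...) filter so the condition holds for every row in the group

Corrected query:
SELECT author FROM books GROUP BY author HAVING MIN(sold) > (SELECT AVG(sold) FROM books)

Result:
author
------
Orwell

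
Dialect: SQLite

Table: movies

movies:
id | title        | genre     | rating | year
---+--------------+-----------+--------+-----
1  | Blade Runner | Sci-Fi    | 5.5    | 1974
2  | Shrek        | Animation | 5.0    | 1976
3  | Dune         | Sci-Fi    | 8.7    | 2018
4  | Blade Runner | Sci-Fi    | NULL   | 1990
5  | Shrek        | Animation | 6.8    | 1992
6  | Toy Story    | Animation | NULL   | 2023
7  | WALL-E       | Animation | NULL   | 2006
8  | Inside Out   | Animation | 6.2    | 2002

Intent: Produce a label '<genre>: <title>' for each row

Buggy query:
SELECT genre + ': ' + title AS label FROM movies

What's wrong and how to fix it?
Bug: '+' is numeric addition; on text columns SQLite converts them to 0 instead of concatenating

Fix: Use the || operator for string concatenation

Corrected query:
SELECT genre || ': ' || title AS label FROM movies

Result:
label                
---------------------
Sci-Fi: Blade Runner 
Animation: Shrek     
Sci-Fi: Dune         
Sci-Fi: Blade Runner 
Animation: Shrek     
Animation: Toy Story 
Animation: WALL-E    
Animation: Inside Out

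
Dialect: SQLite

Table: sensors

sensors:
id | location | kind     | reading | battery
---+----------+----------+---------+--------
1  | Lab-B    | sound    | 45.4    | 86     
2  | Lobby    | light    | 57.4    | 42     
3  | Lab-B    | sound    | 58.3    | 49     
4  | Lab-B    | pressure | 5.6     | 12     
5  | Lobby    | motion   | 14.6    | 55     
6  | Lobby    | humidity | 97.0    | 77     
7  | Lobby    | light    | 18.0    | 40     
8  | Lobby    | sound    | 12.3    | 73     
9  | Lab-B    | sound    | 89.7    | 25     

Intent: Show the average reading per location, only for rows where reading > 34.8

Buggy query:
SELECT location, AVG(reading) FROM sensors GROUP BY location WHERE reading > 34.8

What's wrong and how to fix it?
Bug: WHERE cannot follow GROUP BY

Fix: Place WHERE between FROM and GROUP BY

Corrected query:
SELECT location, AVG(reading) FROM sensors WHERE reading > 34.8 GROUP BY location

Result:
location | AVG(reading)
---------+-------------
Lab-B    | 64.466667   
Lobby    | 77.2        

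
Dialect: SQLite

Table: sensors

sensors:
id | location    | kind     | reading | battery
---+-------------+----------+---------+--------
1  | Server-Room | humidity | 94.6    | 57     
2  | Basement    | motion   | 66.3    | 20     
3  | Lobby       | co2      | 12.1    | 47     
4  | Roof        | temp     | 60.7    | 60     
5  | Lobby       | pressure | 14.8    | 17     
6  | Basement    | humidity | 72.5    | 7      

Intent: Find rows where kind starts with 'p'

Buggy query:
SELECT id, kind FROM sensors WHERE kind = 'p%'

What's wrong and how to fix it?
Bug: '=' compares the literal string including the % character; pattern matching needs LIKE

Fix: Use LIKE for wildcard pattern matching

Corrected query:
SELECT id, kind FROM sensors WHERE kind LIKE 'p%'

Result:
id | kind    
---+---------
5  | pressure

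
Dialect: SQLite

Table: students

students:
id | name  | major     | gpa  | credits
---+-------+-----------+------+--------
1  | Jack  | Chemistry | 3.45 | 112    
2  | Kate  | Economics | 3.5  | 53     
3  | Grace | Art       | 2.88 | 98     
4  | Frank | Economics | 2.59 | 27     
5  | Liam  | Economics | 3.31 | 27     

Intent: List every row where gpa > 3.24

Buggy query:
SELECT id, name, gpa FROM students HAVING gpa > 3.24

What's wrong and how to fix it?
Bug: HAVING filters the output of aggregation, but this query has no GROUP BY and no aggregate functions, so SQLite rejects it (HAVING clause on a non-aggregate query); the condition here is per row

Fix: Use WHERE for row-level filtering

Corrected query:
SELECT id, name, gpa FROM students WHERE gpa > 3.24

Result:
id | name | gpa 
---+------+-----
1  | Jack | 3.45
2  | Kate | 3.5 
5  | Liam | 3.31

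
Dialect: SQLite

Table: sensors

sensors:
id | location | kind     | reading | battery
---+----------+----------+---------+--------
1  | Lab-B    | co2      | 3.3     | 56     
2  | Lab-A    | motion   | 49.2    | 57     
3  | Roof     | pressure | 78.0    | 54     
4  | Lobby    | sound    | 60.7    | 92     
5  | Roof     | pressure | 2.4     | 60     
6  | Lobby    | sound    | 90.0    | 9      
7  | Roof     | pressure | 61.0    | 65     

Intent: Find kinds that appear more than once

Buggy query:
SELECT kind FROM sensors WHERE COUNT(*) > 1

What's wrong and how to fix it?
Bug: WHERE can't reference COUNT(*); aggregates are computed after WHERE

Fix: Group first, then use HAVING for the count condition

Corrected query:
SELECT kind FROM sensors GROUP BY kind HAVING COUNT(*) > 1

Result:
kind    
--------
pressure
sound   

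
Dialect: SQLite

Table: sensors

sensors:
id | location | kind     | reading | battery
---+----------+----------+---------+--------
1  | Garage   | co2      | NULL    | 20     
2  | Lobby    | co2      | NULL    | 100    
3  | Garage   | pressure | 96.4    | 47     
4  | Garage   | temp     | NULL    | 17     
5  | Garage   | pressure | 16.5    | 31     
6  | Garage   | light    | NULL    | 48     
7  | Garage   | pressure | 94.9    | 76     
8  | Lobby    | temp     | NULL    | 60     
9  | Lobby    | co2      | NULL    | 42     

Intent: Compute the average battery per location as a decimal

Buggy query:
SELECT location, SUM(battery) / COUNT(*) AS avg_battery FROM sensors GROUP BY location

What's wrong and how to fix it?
Bug: Both operands are integers, so '/' performs integer division and truncates

Fix: Cast one side to REAL so the division keeps the fractional part

Corrected query:
SELECT location, SUM(battery) * 1.0 / COUNT(*) AS avg_battery FROM sensors GROUP BY location

Result:
location | avg_battery
---------+------------
Garage   | 39.833333  
Lobby    | 67.333333  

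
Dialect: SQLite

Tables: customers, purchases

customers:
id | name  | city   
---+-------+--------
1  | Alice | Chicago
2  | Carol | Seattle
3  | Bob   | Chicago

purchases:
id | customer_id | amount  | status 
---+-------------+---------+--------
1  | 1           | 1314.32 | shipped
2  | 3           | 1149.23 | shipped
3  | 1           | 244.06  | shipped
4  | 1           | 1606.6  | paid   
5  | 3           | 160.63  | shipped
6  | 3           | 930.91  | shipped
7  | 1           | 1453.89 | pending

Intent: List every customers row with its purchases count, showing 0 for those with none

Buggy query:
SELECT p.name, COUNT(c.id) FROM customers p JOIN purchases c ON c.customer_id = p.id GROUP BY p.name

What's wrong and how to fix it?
Bug: An inner join excludes parents with zero children

Fix: Switch to LEFT JOIN to retain unmatched parent rows

Corrected query:
SELECT p.name, COUNT(c.id) FROM customers p LEFT JOIN purchases c ON c.customer_id = p.id GROUP BY p.name

Result:
name  | COUNT(c.id)
------+------------
Alice | 4          
Bob   | 3          
Carol | 0          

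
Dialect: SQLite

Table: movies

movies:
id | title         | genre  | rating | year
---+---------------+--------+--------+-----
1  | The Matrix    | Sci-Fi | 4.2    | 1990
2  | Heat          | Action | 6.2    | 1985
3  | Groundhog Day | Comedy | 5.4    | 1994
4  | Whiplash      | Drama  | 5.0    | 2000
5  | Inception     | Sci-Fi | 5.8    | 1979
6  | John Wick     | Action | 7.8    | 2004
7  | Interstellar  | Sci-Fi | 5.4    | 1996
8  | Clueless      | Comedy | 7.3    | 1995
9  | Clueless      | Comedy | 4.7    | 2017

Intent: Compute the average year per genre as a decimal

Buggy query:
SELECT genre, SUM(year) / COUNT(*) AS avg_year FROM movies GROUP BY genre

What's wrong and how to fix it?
Bug: Both operands are integers, so '/' performs integer division and truncates

Fix: Multiply by 1.0 (or CAST to REAL) to force floating-point division

Corrected query:
SELECT genre, SUM(year) * 1.0 / COUNT(*) AS avg_year FROM movies GROUP BY genre

Result:
genre  | avg_year   
-------+------------
Action | 1994.5     
Comedy | 2002       
Drama  | 2000       
Sci-Fi | 1988.333333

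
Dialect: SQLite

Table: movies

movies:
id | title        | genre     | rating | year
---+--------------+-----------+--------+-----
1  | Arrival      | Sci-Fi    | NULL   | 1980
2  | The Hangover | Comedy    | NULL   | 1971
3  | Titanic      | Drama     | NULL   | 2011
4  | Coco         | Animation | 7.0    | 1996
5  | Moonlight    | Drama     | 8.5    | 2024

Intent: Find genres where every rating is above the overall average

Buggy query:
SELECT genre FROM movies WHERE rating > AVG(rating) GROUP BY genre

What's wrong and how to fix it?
Bug: WHERE evaluates per row before aggregation, so AVG() is unavailable

Fix: Compute the overall average in a scalar subquery and compare each group's MIN against it in HAVING

Corrected query:
SELECT genre FROM movies GROUP BY genre HAVING MIN(rating) > (SELECT AVG(rating) FROM movies)

Result:
genre
-----
Drama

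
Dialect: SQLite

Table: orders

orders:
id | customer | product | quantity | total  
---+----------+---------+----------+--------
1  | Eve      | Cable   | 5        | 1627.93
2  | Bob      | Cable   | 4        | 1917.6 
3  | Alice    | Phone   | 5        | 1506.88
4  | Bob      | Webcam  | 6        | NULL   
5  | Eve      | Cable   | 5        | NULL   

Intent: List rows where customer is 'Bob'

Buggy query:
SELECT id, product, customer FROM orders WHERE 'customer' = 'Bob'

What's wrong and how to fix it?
Bug: Single quotes denote string literals in SQL; the column name is being compared as a constant string

Fix: Remove the quotes around the column name (or use double quotes for an identifier)

Corrected query:
SELECT id, product, customer FROM orders WHERE customer = 'Bob'

Result:
id | product | customer
---+---------+---------
2  | Cable   | Bob     
4  | Webcam  | Bob     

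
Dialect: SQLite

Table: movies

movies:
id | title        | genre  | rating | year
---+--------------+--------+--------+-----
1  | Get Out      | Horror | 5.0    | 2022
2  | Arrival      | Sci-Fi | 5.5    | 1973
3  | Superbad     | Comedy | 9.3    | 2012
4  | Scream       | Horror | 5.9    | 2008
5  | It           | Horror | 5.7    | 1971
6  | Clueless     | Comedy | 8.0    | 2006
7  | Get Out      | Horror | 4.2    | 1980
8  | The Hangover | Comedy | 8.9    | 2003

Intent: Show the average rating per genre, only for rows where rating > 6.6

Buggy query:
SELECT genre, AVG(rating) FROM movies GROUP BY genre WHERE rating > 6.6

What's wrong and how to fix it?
Bug: Row-level WHERE must come before GROUP BY in the clause order

Fix: Move the WHERE clause before GROUP BY

Corrected query:
SELECT genre, AVG(rating) FROM movies WHERE rating > 6.6 GROUP BY genre

Result:
genre  | AVG(rating)
-------+------------
Comedy | 8.733333   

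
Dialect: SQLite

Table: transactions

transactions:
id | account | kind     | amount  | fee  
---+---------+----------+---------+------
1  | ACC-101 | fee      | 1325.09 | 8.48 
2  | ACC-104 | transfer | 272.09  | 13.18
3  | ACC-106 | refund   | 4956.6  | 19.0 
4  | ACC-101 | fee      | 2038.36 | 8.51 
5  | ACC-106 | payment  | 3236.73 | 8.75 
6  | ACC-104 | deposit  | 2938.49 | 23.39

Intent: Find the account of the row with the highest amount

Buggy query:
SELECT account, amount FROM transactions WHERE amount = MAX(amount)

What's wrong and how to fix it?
Bug: WHERE is evaluated per row; an aggregate over the whole table isn't defined there

Fix: Use a subquery: WHERE amount = (SELECT MAX(amount) FROM transactions)

Corrected query:
SELECT account, amount FROM transactions WHERE amount = (SELECT MAX(amount) FROM transactions)

Result:
account | amount
--------+-------
ACC-106 | 4956.6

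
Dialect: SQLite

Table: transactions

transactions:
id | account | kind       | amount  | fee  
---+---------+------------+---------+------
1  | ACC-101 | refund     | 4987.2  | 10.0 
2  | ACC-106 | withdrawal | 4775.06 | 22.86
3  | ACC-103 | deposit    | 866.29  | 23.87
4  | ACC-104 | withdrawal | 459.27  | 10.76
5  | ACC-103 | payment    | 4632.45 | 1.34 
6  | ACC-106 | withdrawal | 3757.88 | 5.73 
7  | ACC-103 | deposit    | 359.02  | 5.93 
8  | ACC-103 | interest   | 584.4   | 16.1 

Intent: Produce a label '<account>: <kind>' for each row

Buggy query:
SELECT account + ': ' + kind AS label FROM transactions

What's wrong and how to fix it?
Bug: '+' is numeric addition; on text columns SQLite converts them to 0 instead of concatenating

Fix: Replace + with || to concatenate text

Corrected query:
SELECT account || ': ' || kind AS label FROM transactions

Result:
label              
-------------------
ACC-101: refund    
ACC-106: withdrawal
ACC-103: deposit   
ACC-104: withdrawal
ACC-103: payment   
ACC-106: withdrawal
ACC-103: deposit   
ACC-103: interest  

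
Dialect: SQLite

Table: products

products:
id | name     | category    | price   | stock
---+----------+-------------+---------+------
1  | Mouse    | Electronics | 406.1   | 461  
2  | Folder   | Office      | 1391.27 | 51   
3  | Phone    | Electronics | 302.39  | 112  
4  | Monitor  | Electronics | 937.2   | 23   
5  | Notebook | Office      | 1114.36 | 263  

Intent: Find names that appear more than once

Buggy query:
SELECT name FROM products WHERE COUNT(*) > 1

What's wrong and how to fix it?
Bug: COUNT(*) is an aggregate and cannot be used in WHERE

Fix: GROUP BY name, then filter groups with HAVING COUNT(*) > 1

Corrected query:
SELECT name FROM products GROUP BY name HAVING COUNT(*) > 1

Result:
(no rows)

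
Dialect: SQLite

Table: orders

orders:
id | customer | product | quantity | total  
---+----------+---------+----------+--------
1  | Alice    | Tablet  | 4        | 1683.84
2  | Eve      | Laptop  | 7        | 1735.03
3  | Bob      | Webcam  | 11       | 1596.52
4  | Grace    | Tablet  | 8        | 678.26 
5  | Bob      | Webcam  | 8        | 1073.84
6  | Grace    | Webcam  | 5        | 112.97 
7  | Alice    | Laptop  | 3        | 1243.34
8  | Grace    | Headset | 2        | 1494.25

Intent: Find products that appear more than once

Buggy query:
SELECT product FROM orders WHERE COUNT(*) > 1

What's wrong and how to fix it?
Bug: COUNT(*) is an aggregate and cannot be used in WHERE

Fix: Group first, then use HAVING for the count condition

Corrected query:
SELECT product FROM orders GROUP BY product HAVING COUNT(*) > 1

Result:
product
-------
Laptop 
Tablet 
Webcam 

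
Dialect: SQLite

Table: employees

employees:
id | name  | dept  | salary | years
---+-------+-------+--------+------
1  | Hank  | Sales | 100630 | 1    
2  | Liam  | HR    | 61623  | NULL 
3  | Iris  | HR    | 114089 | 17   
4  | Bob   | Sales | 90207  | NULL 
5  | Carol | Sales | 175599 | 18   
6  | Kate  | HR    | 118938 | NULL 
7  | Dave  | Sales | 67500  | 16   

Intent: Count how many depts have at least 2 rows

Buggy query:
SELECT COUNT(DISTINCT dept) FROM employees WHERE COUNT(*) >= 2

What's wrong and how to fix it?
Bug: COUNT(*) cannot appear in WHERE; the per-group count doesn't exist yet

Fix: Group first with HAVING COUNT(*) >= 2, then COUNT the resulting groups

Corrected query:
SELECT COUNT(*) FROM (SELECT dept FROM employees GROUP BY dept HAVING COUNT(*) >= 2)

Result:
COUNT(*)
--------
2       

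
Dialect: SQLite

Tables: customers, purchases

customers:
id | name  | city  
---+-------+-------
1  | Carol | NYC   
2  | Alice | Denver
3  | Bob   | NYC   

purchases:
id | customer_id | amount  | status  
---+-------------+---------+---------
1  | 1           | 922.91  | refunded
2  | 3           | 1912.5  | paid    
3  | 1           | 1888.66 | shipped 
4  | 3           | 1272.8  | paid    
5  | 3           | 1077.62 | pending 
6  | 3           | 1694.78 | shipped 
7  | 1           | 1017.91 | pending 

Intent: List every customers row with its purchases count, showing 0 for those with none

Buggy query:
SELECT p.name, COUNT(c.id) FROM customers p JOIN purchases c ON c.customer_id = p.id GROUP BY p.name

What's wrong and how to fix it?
Bug: An inner join excludes parents with zero children

Fix: Switch to LEFT JOIN to retain unmatched parent rows

Corrected query:
SELECT p.name, COUNT(c.id) FROM customers p LEFT JOIN purchases c ON c.customer_id = p.id GROUP BY p.name

Result:
name  | COUNT(c.id)
------+------------
Alice | 0          
Bob   | 4          
Carol | 3          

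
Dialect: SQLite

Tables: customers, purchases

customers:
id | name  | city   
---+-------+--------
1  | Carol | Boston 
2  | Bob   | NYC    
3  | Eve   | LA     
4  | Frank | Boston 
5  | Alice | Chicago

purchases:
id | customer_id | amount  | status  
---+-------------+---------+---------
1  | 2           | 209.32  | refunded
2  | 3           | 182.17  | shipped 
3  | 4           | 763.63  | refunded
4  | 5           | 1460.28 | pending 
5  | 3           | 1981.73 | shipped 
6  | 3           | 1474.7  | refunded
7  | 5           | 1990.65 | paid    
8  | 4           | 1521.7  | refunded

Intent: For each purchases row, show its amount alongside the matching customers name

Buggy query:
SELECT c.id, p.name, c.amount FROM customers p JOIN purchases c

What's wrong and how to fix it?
Bug: JOIN with no ON clause produces a cartesian product; every purchases row pairs with every customers row

Fix: Add ON c.customer_id = p.id to the JOIN

Corrected query:
SELECT c.id, p.name, c.amount FROM customers p JOIN purchases c ON c.customer_id = p.id

Result:
id | name  | amount 
---+-------+--------
1  | Bob   | 209.32 
2  | Eve   | 182.17 
3  | Frank | 763.63 
4  | Alice | 1460.28
5  | Eve   | 1981.73
6  | Eve   | 1474.7 
7  | Alice | 1990.65
8  | Frank | 1521.7 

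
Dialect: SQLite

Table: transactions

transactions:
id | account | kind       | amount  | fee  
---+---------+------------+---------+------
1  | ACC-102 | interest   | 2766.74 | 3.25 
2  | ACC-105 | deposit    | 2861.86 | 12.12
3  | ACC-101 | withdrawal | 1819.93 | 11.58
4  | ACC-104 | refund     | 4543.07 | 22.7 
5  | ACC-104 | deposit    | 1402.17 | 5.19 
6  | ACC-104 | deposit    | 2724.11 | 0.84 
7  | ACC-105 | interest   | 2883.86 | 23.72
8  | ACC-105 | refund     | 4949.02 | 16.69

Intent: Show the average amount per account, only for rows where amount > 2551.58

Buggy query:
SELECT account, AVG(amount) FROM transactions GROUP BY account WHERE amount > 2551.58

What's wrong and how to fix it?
Bug: Row-level WHERE must come before GROUP BY in the clause order

Fix: Move the WHERE clause before GROUP BY

Corrected query:
SELECT account, AVG(amount) FROM transactions WHERE amount > 2551.58 GROUP BY account

Result:
account | AVG(amount)
--------+------------
ACC-102 | 2766.74    
ACC-104 | 3633.59    
ACC-105 | 3564.913333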